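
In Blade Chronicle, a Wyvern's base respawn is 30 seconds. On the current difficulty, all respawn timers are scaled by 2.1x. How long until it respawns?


Respawn time = base * multiplier
= 30 * 2.1
= 63.0 seconds

63.0 seconds


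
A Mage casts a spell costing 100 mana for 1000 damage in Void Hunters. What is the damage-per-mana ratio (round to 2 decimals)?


Efficiency = damage / mana
= 1000 / 100
= 10.00

10.00 dmg/mana


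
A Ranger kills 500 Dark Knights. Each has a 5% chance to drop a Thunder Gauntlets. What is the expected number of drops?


Expected drops = kills * (drop_rate / 100)
= 500 * (5 / 100)
= 500 * 0.05
= 25.0

25.0 drops


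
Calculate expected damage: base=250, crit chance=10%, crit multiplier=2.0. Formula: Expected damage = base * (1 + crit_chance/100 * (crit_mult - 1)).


E[dmg] = base * (1 + crit_chance * (crit_mult - 1))
cc as decimal = 10/100 = 0.1
cm - 1 = 2.0 - 1 = 1.0
Bonus factor = 0.1 * 1.0 = 0.1
Total multiplier = 1 + 0.1 = 1.1
Expected damage = 250 * 1.1 = 275.00

275.00 damage


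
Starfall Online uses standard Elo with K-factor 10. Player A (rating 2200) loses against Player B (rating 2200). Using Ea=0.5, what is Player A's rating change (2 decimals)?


Elo update: delta = K * (S - Ea), where S = 0 (loses)
S - Ea = 0 - 0.5 = -0.5
Rating change = 10 * -0.5
= -5.00

-5.00 rating points


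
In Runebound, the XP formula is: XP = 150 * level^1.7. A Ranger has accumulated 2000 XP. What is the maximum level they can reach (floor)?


XP = 150 * level^1.7, so level = (XP / 150)^(1/1.7)
= (2000 / 150)^(1/1.7)
= 13.3333^0.5882
= 4.5891
Floor: level = 4

level 4


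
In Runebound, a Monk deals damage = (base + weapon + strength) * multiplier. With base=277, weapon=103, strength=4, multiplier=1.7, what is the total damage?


Sum base + weapon + str = 277 + 103 + 4 = 384
Multiply by 1.7:
384 * 1.7 = 652.8

652.8 damage


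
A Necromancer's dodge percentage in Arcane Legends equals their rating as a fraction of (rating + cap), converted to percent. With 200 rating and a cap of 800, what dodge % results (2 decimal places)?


dodge% = 200 / (200 + 800) * 100
= 200 / 1000 * 100
= 0.2 * 100
= 20.00%

20.00%


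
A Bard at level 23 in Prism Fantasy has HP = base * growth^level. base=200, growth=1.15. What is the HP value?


value = base * growth^level
= 200 * 1.15^23
= 200 * 24.891458
= 4978.29

4978.29 HP


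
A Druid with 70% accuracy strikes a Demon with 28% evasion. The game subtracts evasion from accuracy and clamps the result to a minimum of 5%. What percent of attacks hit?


accuracy - evasion = 70 - 28 = 42
Apply floor: max(42, 5) = 42
Hit chance = 42%

42%


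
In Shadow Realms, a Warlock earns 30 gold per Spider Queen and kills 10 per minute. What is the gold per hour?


Gold per minute = 30 * 10 = 300
Gold per hour = 300 * 60 = 18000

18000 gold/hour


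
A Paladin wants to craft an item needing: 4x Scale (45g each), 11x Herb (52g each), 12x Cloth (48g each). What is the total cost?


Cost breakdown:
  Scale: 4 * 45 = 180
  Herb: 11 * 52 = 572
  Cloth: 12 * 48 = 576
Total = 180 + 572 + 576 = 1328

1328 gold


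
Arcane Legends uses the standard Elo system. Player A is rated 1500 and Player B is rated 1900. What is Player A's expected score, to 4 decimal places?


Elo expected score: Ea = 1/(1 + 10^((Rb-Ra)/400))
Rb - Ra = 1900 - 1500 = 400
(Rb-Ra)/400 = 400/400 = 1.0
10^1.0 = 10.0
Ea = 1/(1 + 10.0) = 1/11.0 = 0.0909

0.0909


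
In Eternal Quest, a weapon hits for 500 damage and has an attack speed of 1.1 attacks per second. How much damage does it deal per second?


DPS = damage * attack_speed
= 500 * 1.1
= 550.0

550.0 DPS


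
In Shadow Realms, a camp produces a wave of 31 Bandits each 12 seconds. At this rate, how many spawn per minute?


Spawns per minute = count * (60 / interval)
= 31 * (60 / 12)
= 31 * 5.0
= 155.0

155.0 per minute


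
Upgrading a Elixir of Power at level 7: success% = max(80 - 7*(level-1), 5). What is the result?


raw_rate = 80 - 7 * (7 - 1)
= 80 - 7 * 6
= 80 - 42
= 38
Apply floor: max(38, 5) = 38%

38%


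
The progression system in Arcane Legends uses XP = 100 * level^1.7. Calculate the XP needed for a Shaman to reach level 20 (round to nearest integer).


XP = 100 * level^1.7
Substitute level = 20:
XP = 100 * 20^1.7
= 100 * 162.8362
= 16284

16284 XP


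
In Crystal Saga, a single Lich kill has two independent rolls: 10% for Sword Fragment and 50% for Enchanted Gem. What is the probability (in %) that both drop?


For independent events, P(both) = P(A) * P(B)
= 10% * 50%
= 500 / 100 %
= 5.0%

5.0%


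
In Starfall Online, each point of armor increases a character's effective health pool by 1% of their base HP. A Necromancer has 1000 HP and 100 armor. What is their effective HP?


EHP = 1000 * (1 + 100/100)
= 1000 * (1 + 1.0)
= 1000 * 2.0
= 2000.0

2000.0 EHP


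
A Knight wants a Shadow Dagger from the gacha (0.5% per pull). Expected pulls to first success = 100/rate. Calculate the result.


Expected pulls for a geometric distribution = 1/p = 100 / rate%
= 100 / 0.5
= 200.0

200.0 pulls


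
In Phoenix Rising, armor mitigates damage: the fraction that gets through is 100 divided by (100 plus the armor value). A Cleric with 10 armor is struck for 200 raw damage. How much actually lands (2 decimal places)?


actual = 200 * 100 / (100 + 10)
= 200 * 100 / 110
= 20000 / 110
= 181.82

181.82 damage


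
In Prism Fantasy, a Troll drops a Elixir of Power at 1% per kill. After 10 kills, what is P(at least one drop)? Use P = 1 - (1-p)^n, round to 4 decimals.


P(at least one) = 1 - P(none) = 1 - (1-p)^n
p = 1/100 = 0.01
1 - p = 0.99
(1 - p)^10 = 0.99^10 = 0.904382
P(at least one) = 1 - 0.904382 = 0.0956

0.0956


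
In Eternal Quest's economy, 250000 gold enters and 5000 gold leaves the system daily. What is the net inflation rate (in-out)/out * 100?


Net gold = 250000 - 5000 = 245000
Inflation rate = net / sunk * 100 = 245000 / 5000 * 100
= 49.0 * 100
= 4900.00%

4900.00%


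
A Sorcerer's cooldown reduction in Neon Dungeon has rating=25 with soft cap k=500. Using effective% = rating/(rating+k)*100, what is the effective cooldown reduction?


effective% = rating / (rating + k) * 100
= 25 / (25 + 500) * 100
= 25 / 525 * 100
= 0.047619 * 100
= 4.76%

4.76%


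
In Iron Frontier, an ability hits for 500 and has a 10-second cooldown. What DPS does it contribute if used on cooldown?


DPS = damage / cooldown
= 500 / 10
= 50.00

50.00 DPS


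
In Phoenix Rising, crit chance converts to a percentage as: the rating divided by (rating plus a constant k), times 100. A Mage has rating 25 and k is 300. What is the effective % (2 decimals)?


effective% = rating / (rating + k) * 100
= 25 / (25 + 300) * 100
= 25 / 325 * 100
= 0.076923 * 100
= 7.69%

7.69%


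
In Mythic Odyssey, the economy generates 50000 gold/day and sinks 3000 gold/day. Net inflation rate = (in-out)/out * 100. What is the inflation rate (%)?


Net gold = 50000 - 3000 = 47000
Inflation rate = net / sunk * 100 = 47000 / 3000 * 100
= 15.666667 * 100
= 1566.67%

1566.67%


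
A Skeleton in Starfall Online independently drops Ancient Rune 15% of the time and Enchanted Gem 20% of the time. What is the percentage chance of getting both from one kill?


For independent events, P(both) = P(A) * P(B)
= 15% * 20%
= 300 / 100 %
= 3.0%

3.0%


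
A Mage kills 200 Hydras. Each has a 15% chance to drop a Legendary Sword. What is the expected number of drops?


Expected drops = kills * (drop_rate / 100)
= 200 * (15 / 100)
= 200 * 0.15
= 30.0

30.0 drops


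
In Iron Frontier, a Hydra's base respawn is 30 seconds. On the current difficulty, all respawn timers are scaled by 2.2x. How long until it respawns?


Respawn time = base * multiplier
= 30 * 2.2
= 66.0 seconds

66.0 seconds


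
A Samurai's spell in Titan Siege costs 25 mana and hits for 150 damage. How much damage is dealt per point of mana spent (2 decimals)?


Efficiency = damage / mana
= 150 / 25
= 6.00

6.00 dmg/mana


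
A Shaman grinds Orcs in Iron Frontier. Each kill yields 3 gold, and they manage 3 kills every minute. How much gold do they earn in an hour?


Gold per minute = 3 * 3 = 9
Gold per hour = 9 * 60 = 540

540 gold/hour


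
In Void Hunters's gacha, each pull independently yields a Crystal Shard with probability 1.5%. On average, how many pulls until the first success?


Expected pulls for a geometric distribution = 1/p = 100 / rate%
= 100 / 1.5
= 66.67

66.67 pulls


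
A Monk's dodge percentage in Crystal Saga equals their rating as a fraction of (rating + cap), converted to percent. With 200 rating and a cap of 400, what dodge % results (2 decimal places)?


dodge% = 200 / (200 + 400) * 100
= 200 / 600 * 100
= 0.333333 * 100
= 33.33%

33.33%


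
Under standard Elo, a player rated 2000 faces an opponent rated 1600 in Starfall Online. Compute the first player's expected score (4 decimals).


Elo expected score: Ea = 1/(1 + 10^((Rb-Ra)/400))
Rb - Ra = 1600 - 2000 = -400
(Rb-Ra)/400 = -400/400 = -1.0
10^-1.0 = 0.1
Ea = 1/(1 + 0.1) = 1/1.1 = 0.9091

0.9091


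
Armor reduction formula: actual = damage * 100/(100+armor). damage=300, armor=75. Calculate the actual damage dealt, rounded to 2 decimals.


actual = 300 * 100 / (100 + 75)
= 300 * 100 / 175
= 30000 / 175
= 171.43

171.43 damage


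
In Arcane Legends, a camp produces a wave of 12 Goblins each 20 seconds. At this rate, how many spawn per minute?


Spawns per minute = count * (60 / interval)
= 12 * (60 / 20)
= 12 * 3.0
= 36.0

36.0 per minute


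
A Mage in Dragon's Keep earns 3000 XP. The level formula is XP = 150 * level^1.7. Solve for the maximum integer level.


XP = 150 * level^1.7, so level = (XP / 150)^(1/1.7)
= (3000 / 150)^(1/1.7)
= 20.0^0.5882
= 5.8252
Floor: level = 5

level 5


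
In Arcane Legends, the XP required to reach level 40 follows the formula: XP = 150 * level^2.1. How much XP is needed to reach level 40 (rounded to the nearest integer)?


XP = 150 * level^2.1
Substitute level = 40:
XP = 150 * 40^2.1
= 150 * 2313.8009
= 347070

347070 XP


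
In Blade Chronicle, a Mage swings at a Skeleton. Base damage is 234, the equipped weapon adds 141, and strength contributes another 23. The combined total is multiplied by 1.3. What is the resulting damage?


Sum base + weapon + str = 234 + 141 + 23 = 398
Multiply by 1.3:
398 * 1.3 = 517.4

517.4 damage


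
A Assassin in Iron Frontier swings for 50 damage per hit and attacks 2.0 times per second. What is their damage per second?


DPS = damage * attack_speed
= 50 * 2.0
= 100.0

100.0 DPS


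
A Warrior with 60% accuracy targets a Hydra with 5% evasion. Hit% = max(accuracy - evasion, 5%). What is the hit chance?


accuracy - evasion = 60 - 5 = 55
Apply floor: max(55, 5) = 55
Hit chance = 55%

55%


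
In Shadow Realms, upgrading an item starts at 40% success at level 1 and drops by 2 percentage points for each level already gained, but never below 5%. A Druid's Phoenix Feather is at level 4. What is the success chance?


raw_rate = 40 - 2 * (4 - 1)
= 40 - 2 * 3
= 40 - 6
= 34
Apply floor: max(34, 5) = 34%

34%


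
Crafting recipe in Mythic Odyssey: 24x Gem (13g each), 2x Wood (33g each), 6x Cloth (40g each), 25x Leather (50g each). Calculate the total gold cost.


Cost breakdown:
  Gem: 24 * 13 = 312
  Wood: 2 * 33 = 66
  Cloth: 6 * 40 = 240
  Leather: 25 * 50 = 1250
Total = 312 + 66 + 240 + 1250 = 1868

1868 gold


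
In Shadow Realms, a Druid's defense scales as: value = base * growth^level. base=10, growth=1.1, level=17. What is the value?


value = base * growth^level
= 10 * 1.1^17
= 10 * 5.05447
= 50.54

50.54 defense


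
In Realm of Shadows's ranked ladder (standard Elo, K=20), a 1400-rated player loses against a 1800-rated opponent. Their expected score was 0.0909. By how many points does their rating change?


Elo update: delta = K * (S - Ea), where S = 0 (loses)
S - Ea = 0 - 0.0909 = -0.0909
Rating change = 20 * -0.0909
= -1.82

-1.82 rating points


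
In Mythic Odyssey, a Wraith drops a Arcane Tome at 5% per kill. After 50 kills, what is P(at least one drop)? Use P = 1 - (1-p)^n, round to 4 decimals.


P(at least one) = 1 - P(none) = 1 - (1-p)^n
p = 5/100 = 0.05
1 - p = 0.95
(1 - p)^50 = 0.95^50 = 0.076945
P(at least one) = 1 - 0.076945 = 0.9231

0.9231


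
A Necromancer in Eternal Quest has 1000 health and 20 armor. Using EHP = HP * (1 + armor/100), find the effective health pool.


EHP = 1000 * (1 + 20/100)
= 1000 * (1 + 0.2)
= 1000 * 1.2
= 1200.0

1200.0 EHP


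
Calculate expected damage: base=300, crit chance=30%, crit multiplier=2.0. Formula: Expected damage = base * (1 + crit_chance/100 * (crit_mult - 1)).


E[dmg] = base * (1 + crit_chance * (crit_mult - 1))
cc as decimal = 30/100 = 0.3
cm - 1 = 2.0 - 1 = 1.0
Bonus factor = 0.3 * 1.0 = 0.3
Total multiplier = 1 + 0.3 = 1.3
Expected damage = 300 * 1.3 = 390.00

390.00 damage


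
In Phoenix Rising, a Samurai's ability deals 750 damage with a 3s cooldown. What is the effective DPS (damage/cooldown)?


DPS = damage / cooldown
= 750 / 3
= 250.00

250.00 DPS


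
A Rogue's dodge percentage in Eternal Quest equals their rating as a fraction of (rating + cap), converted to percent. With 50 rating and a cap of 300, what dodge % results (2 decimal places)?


dodge% = 50 / (50 + 300) * 100
= 50 / 350 * 100
= 0.142857 * 100
= 14.29%

14.29%


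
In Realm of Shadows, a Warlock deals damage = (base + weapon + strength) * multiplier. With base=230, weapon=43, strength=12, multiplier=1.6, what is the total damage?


Sum base + weapon + str = 230 + 43 + 12 = 285
Multiply by 1.6:
285 * 1.6 = 456.0

456.0 damage


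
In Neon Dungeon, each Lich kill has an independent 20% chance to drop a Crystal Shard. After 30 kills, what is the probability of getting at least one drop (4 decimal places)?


P(at least one) = 1 - P(none) = 1 - (1-p)^n
p = 20/100 = 0.2
1 - p = 0.8
(1 - p)^30 = 0.8^30 = 0.001238
P(at least one) = 1 - 0.001238 = 0.9988

0.9988


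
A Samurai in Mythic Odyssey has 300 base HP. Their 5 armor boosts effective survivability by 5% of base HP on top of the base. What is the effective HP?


EHP = 300 * (1 + 5/100)
= 300 * (1 + 0.05)
= 300 * 1.05
= 315.0

315.0 EHP


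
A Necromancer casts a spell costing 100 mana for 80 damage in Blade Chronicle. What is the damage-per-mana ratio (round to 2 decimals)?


Efficiency = damage / mana
= 80 / 100
= 0.80

0.80 dmg/mana


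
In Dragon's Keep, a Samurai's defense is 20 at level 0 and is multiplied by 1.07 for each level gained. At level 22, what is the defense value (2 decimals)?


value = base * growth^level
= 20 * 1.07^22
= 20 * 4.430402
= 88.61

88.61 defense


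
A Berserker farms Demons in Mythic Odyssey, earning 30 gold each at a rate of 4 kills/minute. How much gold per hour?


Gold per minute = 30 * 4 = 120
Gold per hour = 120 * 60 = 7200

7200 gold/hour


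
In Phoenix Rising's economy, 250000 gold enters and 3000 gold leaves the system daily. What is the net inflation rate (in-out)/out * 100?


Net gold = 250000 - 3000 = 247000
Inflation rate = net / sunk * 100 = 247000 / 3000 * 100
= 82.333333 * 100
= 8233.33%

8233.33%


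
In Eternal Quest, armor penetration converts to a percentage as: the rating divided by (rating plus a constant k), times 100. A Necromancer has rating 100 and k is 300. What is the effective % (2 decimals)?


effective% = rating / (rating + k) * 100
= 100 / (100 + 300) * 100
= 100 / 400 * 100
= 0.25 * 100
= 25.00%

25.00%


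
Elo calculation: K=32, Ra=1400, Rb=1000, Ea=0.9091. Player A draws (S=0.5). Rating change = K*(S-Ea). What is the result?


Elo update: delta = K * (S - Ea), where S = 0.5 (draws)
S - Ea = 0.5 - 0.9091 = -0.4091
Rating change = 32 * -0.4091
= -13.09

-13.09 rating points


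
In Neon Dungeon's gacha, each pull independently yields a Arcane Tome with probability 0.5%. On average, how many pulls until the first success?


Expected pulls for a geometric distribution = 1/p = 100 / rate%
= 100 / 0.5
= 200.0

200.0 pulls


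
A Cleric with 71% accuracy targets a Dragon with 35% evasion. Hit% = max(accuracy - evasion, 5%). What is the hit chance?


accuracy - evasion = 71 - 35 = 36
Apply floor: max(36, 5) = 36
Hit chance = 36%

36%


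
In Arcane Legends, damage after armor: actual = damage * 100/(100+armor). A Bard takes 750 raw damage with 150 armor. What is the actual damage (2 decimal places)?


actual = 750 * 100 / (100 + 150)
= 750 * 100 / 250
= 75000 / 250
= 300.00

300.00 damage


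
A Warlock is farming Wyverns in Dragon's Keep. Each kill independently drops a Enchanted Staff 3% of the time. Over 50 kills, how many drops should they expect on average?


Expected drops = kills * (drop_rate / 100)
= 50 * (3 / 100)
= 50 * 0.03
= 1.5

1.5 drops


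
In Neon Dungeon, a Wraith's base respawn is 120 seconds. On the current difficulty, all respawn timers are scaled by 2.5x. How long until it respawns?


Respawn time = base * multiplier
= 120 * 2.5
= 300.0 seconds

300.0 seconds


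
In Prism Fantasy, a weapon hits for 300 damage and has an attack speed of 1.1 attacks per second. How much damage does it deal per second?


DPS = damage * attack_speed
= 300 * 1.1
= 330.0

330.0 DPS


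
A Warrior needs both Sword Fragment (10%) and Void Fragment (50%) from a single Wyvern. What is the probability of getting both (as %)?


For independent events, P(both) = P(A) * P(B)
= 10% * 50%
= 500 / 100 %
= 5.0%

5.0%


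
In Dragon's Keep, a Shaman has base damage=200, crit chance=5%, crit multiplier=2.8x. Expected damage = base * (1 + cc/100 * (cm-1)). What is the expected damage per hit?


E[dmg] = base * (1 + crit_chance * (crit_mult - 1))
cc as decimal = 5/100 = 0.05
cm - 1 = 2.8 - 1 = 1.8
Bonus factor = 0.05 * 1.8 = 0.09
Total multiplier = 1 + 0.09 = 1.09
Expected damage = 200 * 1.09 = 218.00

218.00 damage


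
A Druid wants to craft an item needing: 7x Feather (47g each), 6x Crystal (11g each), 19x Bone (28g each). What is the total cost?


Cost breakdown:
  Feather: 7 * 47 = 329
  Crystal: 6 * 11 = 66
  Bone: 19 * 28 = 532
Total = 329 + 66 + 532 = 927

927 gold


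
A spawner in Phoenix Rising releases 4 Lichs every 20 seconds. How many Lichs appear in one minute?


Spawns per minute = count * (60 / interval)
= 4 * (60 / 20)
= 4 * 3.0
= 12.0

12.0 per minute


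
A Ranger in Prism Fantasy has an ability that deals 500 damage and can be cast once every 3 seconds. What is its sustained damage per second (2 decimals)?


DPS = damage / cooldown
= 500 / 3
= 166.67

166.67 DPS


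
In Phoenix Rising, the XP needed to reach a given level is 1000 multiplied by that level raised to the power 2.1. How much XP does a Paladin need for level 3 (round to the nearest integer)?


XP = 1000 * level^2.1
Substitute level = 3:
XP = 1000 * 3^2.1
= 1000 * 10.0451
= 10045

10045 XP


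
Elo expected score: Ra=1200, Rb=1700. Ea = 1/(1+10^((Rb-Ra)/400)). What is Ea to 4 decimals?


Elo expected score: Ea = 1/(1 + 10^((Rb-Ra)/400))
Rb - Ra = 1700 - 1200 = 500
(Rb-Ra)/400 = 500/400 = 1.25
10^1.25 = 17.782794
Ea = 1/(1 + 17.782794) = 1/18.782794 = 0.0532

0.0532


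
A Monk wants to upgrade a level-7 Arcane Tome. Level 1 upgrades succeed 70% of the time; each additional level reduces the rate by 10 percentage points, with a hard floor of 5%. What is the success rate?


raw_rate = 70 - 10 * (7 - 1)
= 70 - 10 * 6
= 70 - 60
= 10
Apply floor: max(10, 5) = 10%

10%


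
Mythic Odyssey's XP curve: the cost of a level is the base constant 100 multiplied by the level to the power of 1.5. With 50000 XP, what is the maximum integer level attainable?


XP = 100 * level^1.5, so level = (XP / 100)^(1/1.5)
= (50000 / 100)^(1/1.5)
= 500.0^0.6667
= 62.9961
Floor: level = 62

level 62


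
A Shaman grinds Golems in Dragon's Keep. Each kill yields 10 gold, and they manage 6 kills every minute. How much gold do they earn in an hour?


Gold per minute = 10 * 6 = 60
Gold per hour = 60 * 60 = 3600

3600 gold/hour


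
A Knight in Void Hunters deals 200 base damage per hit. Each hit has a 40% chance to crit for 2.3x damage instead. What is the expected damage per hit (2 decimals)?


E[dmg] = base * (1 + crit_chance * (crit_mult - 1))
cc as decimal = 40/100 = 0.4
cm - 1 = 2.3 - 1 = 1.3
Bonus factor = 0.4 * 1.3 = 0.52
Total multiplier = 1 + 0.52 = 1.52
Expected damage = 200 * 1.52 = 304.00

304.00 damage


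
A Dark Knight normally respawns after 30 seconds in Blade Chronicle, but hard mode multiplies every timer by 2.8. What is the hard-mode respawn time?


Respawn time = base * multiplier
= 30 * 2.8
= 84.0 seconds

84.0 seconds


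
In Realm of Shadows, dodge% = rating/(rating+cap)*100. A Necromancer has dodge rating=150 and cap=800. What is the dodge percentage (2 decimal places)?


dodge% = 150 / (150 + 800) * 100
= 150 / 950 * 100
= 0.157895 * 100
= 15.79%

15.79%


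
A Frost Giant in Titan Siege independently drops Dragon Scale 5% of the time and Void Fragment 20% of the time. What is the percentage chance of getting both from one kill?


For independent events, P(both) = P(A) * P(B)
= 5% * 20%
= 100 / 100 %
= 1.0%

1.0%


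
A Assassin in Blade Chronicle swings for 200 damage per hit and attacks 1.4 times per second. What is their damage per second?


DPS = damage * attack_speed
= 200 * 1.4
= 280.0

280.0 DPS


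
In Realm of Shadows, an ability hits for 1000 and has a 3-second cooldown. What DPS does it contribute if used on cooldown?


DPS = damage / cooldown
= 1000 / 3
= 333.33

333.33 DPS


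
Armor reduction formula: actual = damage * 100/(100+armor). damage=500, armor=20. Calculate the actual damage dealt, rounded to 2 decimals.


actual = 500 * 100 / (100 + 20)
= 500 * 100 / 120
= 50000 / 120
= 416.67

416.67 damage


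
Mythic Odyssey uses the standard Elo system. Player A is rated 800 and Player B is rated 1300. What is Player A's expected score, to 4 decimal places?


Elo expected score: Ea = 1/(1 + 10^((Rb-Ra)/400))
Rb - Ra = 1300 - 800 = 500
(Rb-Ra)/400 = 500/400 = 1.25
10^1.25 = 17.782794
Ea = 1/(1 + 17.782794) = 1/18.782794 = 0.0532

0.0532


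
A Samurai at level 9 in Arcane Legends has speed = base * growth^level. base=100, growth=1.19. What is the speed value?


value = base * growth^level
= 100 * 1.19^9
= 100 * 4.785449
= 478.54

478.54 speed


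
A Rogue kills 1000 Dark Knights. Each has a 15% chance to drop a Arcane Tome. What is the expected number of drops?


Expected drops = kills * (drop_rate / 100)
= 1000 * (15 / 100)
= 1000 * 0.15
= 150.0

150.0 drops


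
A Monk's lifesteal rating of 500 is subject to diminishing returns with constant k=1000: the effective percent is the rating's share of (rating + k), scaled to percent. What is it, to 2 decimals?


effective% = rating / (rating + k) * 100
= 500 / (500 + 1000) * 100
= 500 / 1500 * 100
= 0.333333 * 100
= 33.33%

33.33%


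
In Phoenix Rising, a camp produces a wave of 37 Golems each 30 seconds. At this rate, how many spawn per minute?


Spawns per minute = count * (60 / interval)
= 37 * (60 / 30)
= 37 * 2.0
= 74.0

74.0 per minute


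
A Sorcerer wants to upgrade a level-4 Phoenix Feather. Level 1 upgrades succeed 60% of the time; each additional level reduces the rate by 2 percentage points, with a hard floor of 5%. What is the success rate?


raw_rate = 60 - 2 * (4 - 1)
= 60 - 2 * 3
= 60 - 6
= 54
Apply floor: max(54, 5) = 54%

54%


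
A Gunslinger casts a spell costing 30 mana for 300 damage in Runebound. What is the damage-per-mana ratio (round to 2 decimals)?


Efficiency = damage / mana
= 300 / 30
= 10.00

10.00 dmg/mana


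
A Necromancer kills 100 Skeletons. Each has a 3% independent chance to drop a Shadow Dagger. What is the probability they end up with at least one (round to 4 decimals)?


P(at least one) = 1 - P(none) = 1 - (1-p)^n
p = 3/100 = 0.03
1 - p = 0.97
(1 - p)^100 = 0.97^100 = 0.047553
P(at least one) = 1 - 0.047553 = 0.9524

0.9524


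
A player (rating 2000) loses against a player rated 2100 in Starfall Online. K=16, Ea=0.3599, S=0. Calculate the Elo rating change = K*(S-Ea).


Elo update: delta = K * (S - Ea), where S = 0 (loses)
S - Ea = 0 - 0.3599 = -0.3599
Rating change = 16 * -0.3599
= -5.76

-5.76 rating points


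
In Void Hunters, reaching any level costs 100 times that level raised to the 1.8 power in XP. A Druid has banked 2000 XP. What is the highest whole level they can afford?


XP = 100 * level^1.8, so level = (XP / 100)^(1/1.8)
= (2000 / 100)^(1/1.8)
= 20.0^0.5556
= 5.282
Floor: level = 5

level 5


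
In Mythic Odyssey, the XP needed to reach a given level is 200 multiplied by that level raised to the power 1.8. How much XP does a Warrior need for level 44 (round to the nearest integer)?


XP = 200 * level^1.8
Substitute level = 44:
XP = 200 * 44^1.8
= 200 * 908.2697
= 181654

181654 XP


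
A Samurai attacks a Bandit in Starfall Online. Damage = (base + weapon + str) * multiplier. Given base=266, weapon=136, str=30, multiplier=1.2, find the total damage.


Sum base + weapon + str = 266 + 136 + 30 = 432
Multiply by 1.2:
432 * 1.2 = 518.4

518.4 damage


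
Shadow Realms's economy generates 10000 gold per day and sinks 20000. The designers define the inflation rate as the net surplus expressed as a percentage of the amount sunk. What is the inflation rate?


Net gold = 10000 - 20000 = -10000
Inflation rate = net / sunk * 100 = -10000 / 20000 * 100
= -0.5 * 100
= -50.00%

-50.00%


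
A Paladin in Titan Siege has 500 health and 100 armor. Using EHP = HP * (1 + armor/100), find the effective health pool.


EHP = 500 * (1 + 100/100)
= 500 * (1 + 1.0)
= 500 * 2.0
= 1000.0

1000.0 EHP


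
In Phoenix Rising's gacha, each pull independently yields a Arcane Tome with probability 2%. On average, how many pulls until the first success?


Expected pulls for a geometric distribution = 1/p = 100 / rate%
= 100 / 2
= 50.0

50.0 pulls


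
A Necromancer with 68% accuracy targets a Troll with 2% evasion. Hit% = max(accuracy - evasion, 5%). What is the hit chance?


accuracy - evasion = 68 - 2 = 66
Apply floor: max(66, 5) = 66
Hit chance = 66%

66%


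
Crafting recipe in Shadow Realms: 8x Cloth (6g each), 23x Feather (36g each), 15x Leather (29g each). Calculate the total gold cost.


Cost breakdown:
  Cloth: 8 * 6 = 48
  Feather: 23 * 36 = 828
  Leather: 15 * 29 = 435
Total = 48 + 828 + 435 = 1311

1311 gold


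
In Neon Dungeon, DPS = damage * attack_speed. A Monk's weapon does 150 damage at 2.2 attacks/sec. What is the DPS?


DPS = damage * attack_speed
= 150 * 2.2
= 330.0

330.0 DPS


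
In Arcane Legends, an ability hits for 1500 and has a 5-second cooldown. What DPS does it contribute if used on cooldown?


DPS = damage / cooldown
= 1500 / 5
= 300.00

300.00 DPS


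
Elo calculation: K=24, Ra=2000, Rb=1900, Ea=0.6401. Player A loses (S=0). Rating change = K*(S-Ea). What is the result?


Elo update: delta = K * (S - Ea), where S = 0 (loses)
S - Ea = 0 - 0.6401 = -0.6401
Rating change = 24 * -0.6401
= -15.36

-15.36 rating points


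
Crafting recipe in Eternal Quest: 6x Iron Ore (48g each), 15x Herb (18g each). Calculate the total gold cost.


Cost breakdown:
  Iron Ore: 6 * 48 = 288
  Herb: 15 * 18 = 270
Total = 288 + 270 = 558

558 gold


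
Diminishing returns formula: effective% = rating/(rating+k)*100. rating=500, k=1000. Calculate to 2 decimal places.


effective% = rating / (rating + k) * 100
= 500 / (500 + 1000) * 100
= 500 / 1500 * 100
= 0.333333 * 100
= 33.33%

33.33%


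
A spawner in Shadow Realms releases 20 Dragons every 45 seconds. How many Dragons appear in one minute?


Spawns per minute = count * (60 / interval)
= 20 * (60 / 45)
= 20 * 1.3333
= 26.67

26.67 per minute


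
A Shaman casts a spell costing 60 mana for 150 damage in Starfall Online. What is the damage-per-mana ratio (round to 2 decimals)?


Efficiency = damage / mana
= 150 / 60
= 2.50

2.50 dmg/mana


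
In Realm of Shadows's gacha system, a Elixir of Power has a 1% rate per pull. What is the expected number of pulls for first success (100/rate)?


Expected pulls for a geometric distribution = 1/p = 100 / rate%
= 100 / 1
= 100.0

100.0 pulls


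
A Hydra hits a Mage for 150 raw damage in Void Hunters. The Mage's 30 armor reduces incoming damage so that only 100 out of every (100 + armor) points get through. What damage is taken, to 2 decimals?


actual = 150 * 100 / (100 + 30)
= 150 * 100 / 130
= 15000 / 130
= 115.38

115.38 damage


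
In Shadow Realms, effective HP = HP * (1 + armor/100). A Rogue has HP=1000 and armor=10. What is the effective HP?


EHP = 1000 * (1 + 10/100)
= 1000 * (1 + 0.1)
= 1000 * 1.1
= 1100.0

1100.0 EHP


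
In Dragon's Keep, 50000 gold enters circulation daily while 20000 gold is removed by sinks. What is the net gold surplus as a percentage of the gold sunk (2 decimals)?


Net gold = 50000 - 20000 = 30000
Inflation rate = net / sunk * 100 = 30000 / 20000 * 100
= 1.5 * 100
= 150.00%

150.00%


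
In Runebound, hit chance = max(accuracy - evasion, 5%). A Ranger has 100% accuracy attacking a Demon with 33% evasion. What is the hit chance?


accuracy - evasion = 100 - 33 = 67
Apply floor: max(67, 5) = 67
Hit chance = 67%

67%


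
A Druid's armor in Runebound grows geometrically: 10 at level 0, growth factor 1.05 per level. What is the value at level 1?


value = base * growth^level
= 10 * 1.05^1
= 10 * 1.05
= 10.50

10.50 armor


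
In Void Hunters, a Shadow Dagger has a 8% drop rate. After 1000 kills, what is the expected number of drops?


Expected drops = kills * (drop_rate / 100)
= 1000 * (8 / 100)
= 1000 * 0.08
= 80.0

80.0 drops


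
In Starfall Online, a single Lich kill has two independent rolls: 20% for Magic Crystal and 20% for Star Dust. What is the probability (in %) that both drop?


For independent events, P(both) = P(A) * P(B)
= 20% * 20%
= 400 / 100 %
= 4.0%

4.0%


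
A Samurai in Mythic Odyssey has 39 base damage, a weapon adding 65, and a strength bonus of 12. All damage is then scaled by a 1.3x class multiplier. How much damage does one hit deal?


Sum base + weapon + str = 39 + 65 + 12 = 116
Multiply by 1.3:
116 * 1.3 = 150.8

150.8 damage


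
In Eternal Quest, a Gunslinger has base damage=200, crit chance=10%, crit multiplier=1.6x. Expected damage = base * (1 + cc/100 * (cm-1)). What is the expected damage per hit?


E[dmg] = base * (1 + crit_chance * (crit_mult - 1))
cc as decimal = 10/100 = 0.1
cm - 1 = 1.6 - 1 = 0.6
Bonus factor = 0.1 * 0.6 = 0.06
Total multiplier = 1 + 0.06 = 1.06
Expected damage = 200 * 1.06 = 212.00

212.00 damage


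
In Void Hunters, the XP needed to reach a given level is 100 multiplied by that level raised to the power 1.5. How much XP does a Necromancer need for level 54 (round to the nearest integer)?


XP = 100 * level^1.5
Substitute level = 54:
XP = 100 * 54^1.5
= 100 * 396.8173
= 39682

39682 XP


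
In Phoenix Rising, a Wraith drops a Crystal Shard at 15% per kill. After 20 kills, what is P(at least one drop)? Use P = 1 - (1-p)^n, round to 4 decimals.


P(at least one) = 1 - P(none) = 1 - (1-p)^n
p = 15/100 = 0.15
1 - p = 0.85
(1 - p)^20 = 0.85^20 = 0.038760
P(at least one) = 1 - 0.038760 = 0.9612

0.9612


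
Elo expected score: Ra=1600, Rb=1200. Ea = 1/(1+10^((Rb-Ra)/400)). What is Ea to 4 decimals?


Elo expected score: Ea = 1/(1 + 10^((Rb-Ra)/400))
Rb - Ra = 1200 - 1600 = -400
(Rb-Ra)/400 = -400/400 = -1.0
10^-1.0 = 0.1
Ea = 1/(1 + 0.1) = 1/1.1 = 0.9091

0.9091


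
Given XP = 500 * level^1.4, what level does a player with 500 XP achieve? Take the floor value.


XP = 500 * level^1.4, so level = (XP / 500)^(1/1.4)
= (500 / 500)^(1/1.4)
= 1.0^0.7143
= 1.0
Floor: level = 1

level 1


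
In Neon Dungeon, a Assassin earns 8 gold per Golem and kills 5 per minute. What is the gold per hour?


Gold per minute = 8 * 5 = 40
Gold per hour = 40 * 60 = 2400

2400 gold/hour


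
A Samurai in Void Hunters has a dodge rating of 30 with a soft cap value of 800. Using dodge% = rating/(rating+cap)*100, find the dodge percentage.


dodge% = 30 / (30 + 800) * 100
= 30 / 830 * 100
= 0.036145 * 100
= 3.61%

3.61%


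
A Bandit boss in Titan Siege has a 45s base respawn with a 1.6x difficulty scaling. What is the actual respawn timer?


Respawn time = base * multiplier
= 45 * 1.6
= 72.0 seconds

72.0 seconds


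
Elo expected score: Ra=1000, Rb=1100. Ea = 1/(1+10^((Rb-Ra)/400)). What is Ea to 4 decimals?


Elo expected score: Ea = 1/(1 + 10^((Rb-Ra)/400))
Rb - Ra = 1100 - 1000 = 100
(Rb-Ra)/400 = 100/400 = 0.25
10^0.25 = 1.778279
Ea = 1/(1 + 1.778279) = 1/2.778279 = 0.3599

0.3599


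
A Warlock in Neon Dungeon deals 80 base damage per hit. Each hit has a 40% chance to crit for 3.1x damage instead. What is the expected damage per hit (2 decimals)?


E[dmg] = base * (1 + crit_chance * (crit_mult - 1))
cc as decimal = 40/100 = 0.4
cm - 1 = 3.1 - 1 = 2.1
Bonus factor = 0.4 * 2.1 = 0.84
Total multiplier = 1 + 0.84 = 1.84
Expected damage = 80 * 1.84 = 147.20

147.20 damage


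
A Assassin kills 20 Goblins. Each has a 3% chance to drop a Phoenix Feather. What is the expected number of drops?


Expected drops = kills * (drop_rate / 100)
= 20 * (3 / 100)
= 20 * 0.03
= 0.6

0.6 drops


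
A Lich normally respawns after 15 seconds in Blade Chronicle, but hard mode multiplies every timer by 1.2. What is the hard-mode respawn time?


Respawn time = base * multiplier
= 15 * 1.2
= 18.0 seconds

18.0 seconds


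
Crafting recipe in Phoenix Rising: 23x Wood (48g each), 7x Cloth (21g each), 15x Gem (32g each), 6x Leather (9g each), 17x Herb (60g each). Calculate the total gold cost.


Cost breakdown:
  Wood: 23 * 48 = 1104
  Cloth: 7 * 21 = 147
  Gem: 15 * 32 = 480
  Leather: 6 * 9 = 54
  Herb: 17 * 60 = 1020
Total = 1104 + 147 + 480 + 54 + 1020 = 2805

2805 gold


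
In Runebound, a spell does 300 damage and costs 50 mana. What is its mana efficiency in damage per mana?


Efficiency = damage / mana
= 300 / 50
= 6.00

6.00 dmg/mana


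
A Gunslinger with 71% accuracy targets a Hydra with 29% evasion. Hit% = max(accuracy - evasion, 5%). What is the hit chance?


accuracy - evasion = 71 - 29 = 42
Apply floor: max(42, 5) = 42
Hit chance = 42%

42%


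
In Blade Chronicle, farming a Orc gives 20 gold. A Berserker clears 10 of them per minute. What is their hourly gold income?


Gold per minute = 20 * 10 = 200
Gold per hour = 200 * 60 = 12000

12000 gold/hour


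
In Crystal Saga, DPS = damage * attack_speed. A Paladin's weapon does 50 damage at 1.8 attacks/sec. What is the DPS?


DPS = damage * attack_speed
= 50 * 1.8
= 90.0

90.0 DPS


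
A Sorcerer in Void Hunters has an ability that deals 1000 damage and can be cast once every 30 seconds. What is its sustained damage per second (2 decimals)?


DPS = damage / cooldown
= 1000 / 30
= 33.33

33.33 DPS


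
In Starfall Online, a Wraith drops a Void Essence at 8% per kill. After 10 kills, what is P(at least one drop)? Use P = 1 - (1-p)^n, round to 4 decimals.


P(at least one) = 1 - P(none) = 1 - (1-p)^n
p = 8/100 = 0.08
1 - p = 0.92
(1 - p)^10 = 0.92^10 = 0.434388
P(at least one) = 1 - 0.434388 = 0.5656

0.5656


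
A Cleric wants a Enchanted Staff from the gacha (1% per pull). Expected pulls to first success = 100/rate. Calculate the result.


Expected pulls for a geometric distribution = 1/p = 100 / rate%
= 100 / 1
= 100.0

100.0 pulls


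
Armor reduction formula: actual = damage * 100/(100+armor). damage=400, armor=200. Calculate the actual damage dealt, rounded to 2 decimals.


actual = 400 * 100 / (100 + 200)
= 400 * 100 / 300
= 40000 / 300
= 133.33

133.33 damage


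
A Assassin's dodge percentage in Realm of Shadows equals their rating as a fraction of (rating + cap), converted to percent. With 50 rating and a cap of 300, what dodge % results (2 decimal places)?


dodge% = 50 / (50 + 300) * 100
= 50 / 350 * 100
= 0.142857 * 100
= 14.29%

14.29%


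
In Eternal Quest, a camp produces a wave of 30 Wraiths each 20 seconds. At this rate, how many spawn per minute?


Spawns per minute = count * (60 / interval)
= 30 * (60 / 20)
= 30 * 3.0
= 90.0

90.0 per minute


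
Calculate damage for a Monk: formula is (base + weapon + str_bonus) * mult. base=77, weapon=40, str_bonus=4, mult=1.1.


Sum base + weapon + str = 77 + 40 + 4 = 121
Multiply by 1.1:
121 * 1.1 = 133.1

133.1 damage


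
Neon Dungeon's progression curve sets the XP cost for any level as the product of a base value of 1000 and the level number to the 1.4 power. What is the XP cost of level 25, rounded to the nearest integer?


XP = 1000 * level^1.4
Substitute level = 25:
XP = 1000 * 25^1.4
= 1000 * 90.59746
= 90597

90597 XP


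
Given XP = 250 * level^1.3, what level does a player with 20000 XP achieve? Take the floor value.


XP = 250 * level^1.3, so level = (XP / 250)^(1/1.3)
= (20000 / 250)^(1/1.3)
= 80.0^0.7692
= 29.1015
Floor: level = 29

level 29


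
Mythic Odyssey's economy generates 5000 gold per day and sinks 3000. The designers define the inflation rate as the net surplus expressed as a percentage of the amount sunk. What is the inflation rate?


Net gold = 5000 - 3000 = 2000
Inflation rate = net / sunk * 100 = 2000 / 3000 * 100
= 0.666667 * 100
= 66.67%

66.67%


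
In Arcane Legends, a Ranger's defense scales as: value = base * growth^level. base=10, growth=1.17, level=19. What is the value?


value = base * growth^level
= 10 * 1.17^19
= 10 * 19.748375
= 197.48

197.48 defense


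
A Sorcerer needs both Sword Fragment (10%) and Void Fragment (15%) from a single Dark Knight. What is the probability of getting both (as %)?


For independent events, P(both) = P(A) * P(B)
= 10% * 15%
= 150 / 100 %
= 1.5%

1.5%


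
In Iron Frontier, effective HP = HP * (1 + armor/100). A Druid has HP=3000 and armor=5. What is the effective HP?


EHP = 3000 * (1 + 5/100)
= 3000 * (1 + 0.05)
= 3000 * 1.05
= 3150.0

3150.0 EHP


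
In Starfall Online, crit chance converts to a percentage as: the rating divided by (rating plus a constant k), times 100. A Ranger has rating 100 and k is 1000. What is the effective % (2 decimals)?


effective% = rating / (rating + k) * 100
= 100 / (100 + 1000) * 100
= 100 / 1100 * 100
= 0.090909 * 100
= 9.09%

9.09%


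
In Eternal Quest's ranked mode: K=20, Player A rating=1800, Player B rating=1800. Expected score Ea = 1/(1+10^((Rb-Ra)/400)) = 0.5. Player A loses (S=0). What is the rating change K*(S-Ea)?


Elo update: delta = K * (S - Ea), where S = 0 (loses)
S - Ea = 0 - 0.5 = -0.5
Rating change = 20 * -0.5
= -10.00

-10.00 rating points


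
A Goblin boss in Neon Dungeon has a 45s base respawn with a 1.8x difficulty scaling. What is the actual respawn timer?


Respawn time = base * multiplier
= 45 * 1.8
= 81.0 seconds

81.0 seconds


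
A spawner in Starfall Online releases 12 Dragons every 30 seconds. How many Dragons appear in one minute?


Spawns per minute = count * (60 / interval)
= 12 * (60 / 30)
= 12 * 2.0
= 24.0

24.0 per minute


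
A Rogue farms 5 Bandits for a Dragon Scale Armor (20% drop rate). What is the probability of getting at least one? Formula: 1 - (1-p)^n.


P(at least one) = 1 - P(none) = 1 - (1-p)^n
p = 20/100 = 0.2
1 - p = 0.8
(1 - p)^5 = 0.8^5 = 0.327680
P(at least one) = 1 - 0.327680 = 0.6723

0.6723


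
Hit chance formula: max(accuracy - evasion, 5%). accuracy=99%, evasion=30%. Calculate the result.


accuracy - evasion = 99 - 30 = 69
Apply floor: max(69, 5) = 69
Hit chance = 69%

69%
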